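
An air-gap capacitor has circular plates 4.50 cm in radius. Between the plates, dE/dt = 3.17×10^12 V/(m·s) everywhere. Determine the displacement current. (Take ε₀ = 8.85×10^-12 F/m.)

With a uniform field, Φ_E = EA, so I_d = ε₀ A dE/dt = 0.178 A.

0.178 A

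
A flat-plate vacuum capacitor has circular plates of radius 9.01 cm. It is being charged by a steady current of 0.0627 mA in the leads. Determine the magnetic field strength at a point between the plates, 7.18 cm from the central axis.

No conduction current crosses the gap, so I_d there equals the 6.27×10^-5 A in the leads.
An Ampèrian loop of radius r encloses a fraction (r/R)² of I_d. Then B·2πr = μ₀ I_d (r/R)², giving B = μ₀ I_d r/(2πR²) = 1.11×10^-10 T.

1.11×10^-10 T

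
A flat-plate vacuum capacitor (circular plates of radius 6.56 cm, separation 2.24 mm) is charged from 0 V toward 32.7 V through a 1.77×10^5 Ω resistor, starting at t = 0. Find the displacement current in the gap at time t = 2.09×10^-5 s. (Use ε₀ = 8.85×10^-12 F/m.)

With C = ε₀A/d = (8.85×10^-12)(0.01352)/(2.24×10^-3) = 5.342×10^-11 F, the time constant is τ = RC = 9.455×10^-6 s, so t/τ = 2.210 and e^(−t/τ) = 0.1097.
I_d = I_cond = (V₀/R) e^(−t/τ) = (1.847×10^-4)(0.1097) = 2.03×10^-5 A.

2.03×10^-5 A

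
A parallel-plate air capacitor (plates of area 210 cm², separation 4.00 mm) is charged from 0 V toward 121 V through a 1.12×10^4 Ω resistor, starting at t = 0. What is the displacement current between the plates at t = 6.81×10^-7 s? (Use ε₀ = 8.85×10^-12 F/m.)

2.92×10^-3 A

C = ε₀A/d = (8.85×10^-12)(0.0210)/(4.00×10^-3) = 4.646×10^-11 F and τ = RC = 5.204×10^-7 s. I_d in the gap equals the RC charging current.
I_d(t) = (V₀/R) e^(−t/τ) = 0.01080 · e^(−1.309) = 2.92×10^-3 A.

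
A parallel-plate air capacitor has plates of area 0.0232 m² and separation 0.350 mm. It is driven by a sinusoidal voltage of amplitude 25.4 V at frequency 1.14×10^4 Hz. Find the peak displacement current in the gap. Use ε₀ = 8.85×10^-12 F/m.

C = ε₀A/d = (8.85×10^-12)(0.0232)/(3.50×10^-4) = 5.866×10^-10 F; ω = 2πf = 7.163×10^4 rad/s.
I_d = C dV/dt, so |I_d|_max = C V₀ ω = (5.866×10^-10)(25.4)(7.163×10^4) = 1.07×10^-3 A.

1.07×10^-3 A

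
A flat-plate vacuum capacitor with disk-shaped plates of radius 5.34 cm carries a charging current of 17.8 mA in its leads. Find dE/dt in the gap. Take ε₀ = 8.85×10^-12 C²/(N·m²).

The displacement current between the plates equals the conduction current, I_d = 17.8 mA.
Inverting I_d = ε₀ A dE/dt gives dE/dt = 0.0178 / (8.85×10^-12 · 8.958×10^-3) = 2.25×10^11 V/(m·s).

2.25×10^11 V/(m·s)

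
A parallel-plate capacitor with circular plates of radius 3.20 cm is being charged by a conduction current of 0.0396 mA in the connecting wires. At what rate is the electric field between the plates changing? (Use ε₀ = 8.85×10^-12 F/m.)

The displacement current between the plates equals the conduction current, I_d = 0.0396 mA.
Inverting I_d = ε₀ A dE/dt gives dE/dt = 3.96×10^-5 / (8.85×10^-12 · 3.217×10^-3) = 1.39×10^9 V/(m·s).

1.39×10^9 V/(m·s)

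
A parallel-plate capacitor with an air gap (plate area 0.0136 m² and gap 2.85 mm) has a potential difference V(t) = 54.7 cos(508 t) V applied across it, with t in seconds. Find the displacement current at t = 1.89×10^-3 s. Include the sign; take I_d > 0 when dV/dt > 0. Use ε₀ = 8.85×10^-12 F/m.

-9.61×10^-7 A

dE/dt = (V₀ω/d)·−sin(ωt) with ωt = 0.96012 rad: (54.7)(508)(-0.8193)/(2.85×10^-3) = -7.988×10^6 V/(m·s).
I_d = ε₀ A dE/dt = (8.85×10^-12)(0.0136)(-7.988×10^6) = -9.61×10^-7 A.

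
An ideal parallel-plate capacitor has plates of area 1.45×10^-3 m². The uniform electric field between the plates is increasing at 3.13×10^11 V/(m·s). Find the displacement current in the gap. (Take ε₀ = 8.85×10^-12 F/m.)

The displacement current is ε₀ times dΦ_E/dt = ε₀ A dE/dt = (8.85×10^-12)(1.45×10^-3)(3.13×10^11) = 4.02×10^-3 A.

4.02×10^-3 A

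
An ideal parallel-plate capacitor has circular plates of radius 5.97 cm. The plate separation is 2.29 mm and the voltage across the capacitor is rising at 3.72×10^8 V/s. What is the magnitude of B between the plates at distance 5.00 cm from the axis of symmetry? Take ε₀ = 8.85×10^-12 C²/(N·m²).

4.52×10^-8 T

I_d = C dV/dt with C = ε₀πR²/d = 4.328×10^-11 F, so I_d = (4.328×10^-11)(3.72×10^8) = 0.01610 A.
∮B·dl = μ₀ I_d,enc with I_d,enc = I_d r²/R² = 0.01129 A; so B = μ₀ I_d,enc/(2πr) = 4.52×10^-8 T.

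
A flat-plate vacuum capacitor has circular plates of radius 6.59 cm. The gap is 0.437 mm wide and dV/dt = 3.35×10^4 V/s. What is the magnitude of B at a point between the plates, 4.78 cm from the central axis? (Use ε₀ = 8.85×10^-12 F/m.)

2.04×10^-11 T

dE/dt = (dV/dt)/d = 7.666×10^7 V/(m·s); I_d = ε₀(πR²)(dE/dt) = (8.85×10^-12)(0.01364)(7.666×10^7) = 9.254×10^-6 A.
∮B·dl = μ₀ I_d,enc with I_d,enc = I_d r²/R² = 4.869×10^-6 A; so B = μ₀ I_d,enc/(2πr) = 2.04×10^-11 T.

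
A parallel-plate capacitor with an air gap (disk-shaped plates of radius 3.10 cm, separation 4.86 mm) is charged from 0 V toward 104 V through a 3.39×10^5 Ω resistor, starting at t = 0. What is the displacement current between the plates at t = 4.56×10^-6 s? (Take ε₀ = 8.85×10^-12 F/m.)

2.66×10^-5 A

With C = ε₀A/d = (8.85×10^-12)(3.019×10^-3)/(4.86×10^-3) = 5.498×10^-12 F, the time constant is τ = RC = 1.864×10^-6 s, so t/τ = 2.446 and e^(−t/τ) = 0.08664.
I_d = I_cond = (V₀/R) e^(−t/τ) = (3.068×10^-4)(0.08664) = 2.66×10^-5 A.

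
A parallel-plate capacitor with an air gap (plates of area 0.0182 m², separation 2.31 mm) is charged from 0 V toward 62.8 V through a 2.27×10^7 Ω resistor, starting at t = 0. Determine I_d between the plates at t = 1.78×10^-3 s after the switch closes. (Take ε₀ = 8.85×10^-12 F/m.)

8.99×10^-7 A

C = ε₀A/d = (8.85×10^-12)(0.0182)/(2.31×10^-3) = 6.973×10^-11 F and τ = RC = 1.583×10^-3 s. I_d in the gap equals the RC charging current.
I_d(t) = (V₀/R) e^(−t/τ) = 2.767×10^-6 · e^(−1.124) = 8.99×10^-7 A.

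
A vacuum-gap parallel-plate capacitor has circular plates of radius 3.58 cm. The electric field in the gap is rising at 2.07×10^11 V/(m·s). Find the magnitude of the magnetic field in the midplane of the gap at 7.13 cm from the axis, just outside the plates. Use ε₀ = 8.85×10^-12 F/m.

2.07×10^-8 T

Through the whole plate area (πR² = 4.026×10^-3 m²), I_d = ε₀ πR² dE/dt = 7.375×10^-3 A.
Outside the plates the loop encloses all of I_d, so B·2πr = μ₀ I_d and B = 2.07×10^-8 T.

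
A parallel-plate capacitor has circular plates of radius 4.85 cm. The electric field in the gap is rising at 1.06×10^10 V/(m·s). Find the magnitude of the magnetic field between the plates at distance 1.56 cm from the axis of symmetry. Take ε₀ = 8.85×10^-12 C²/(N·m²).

I_d = ε₀ dΦ_E/dt = ε₀ πR² (dE/dt) = (8.85×10^-12)(7.390×10^-3)(1.06×10^10) = 6.933×10^-4 A through the full plate area.
For r < R the Ampère–Maxwell law gives B(2πr) = μ₀ I_d (r²/R²), so B = μ₀ I_d r/(2πR²) = (4π×10^-7)(6.933×10^-4)(0.0156)/(2π·0.0485²) = 9.20×10^-10 T.

9.20×10^-10 T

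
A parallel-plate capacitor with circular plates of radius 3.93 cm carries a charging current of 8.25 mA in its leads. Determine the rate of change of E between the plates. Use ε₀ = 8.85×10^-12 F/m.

The displacement current between the plates equals the conduction current, I_d = 8.25 mA.
Then dE/dt = I_d/(ε₀A) = 1.92×10^11 V/(m·s).

1.92×10^11 V/(m·s)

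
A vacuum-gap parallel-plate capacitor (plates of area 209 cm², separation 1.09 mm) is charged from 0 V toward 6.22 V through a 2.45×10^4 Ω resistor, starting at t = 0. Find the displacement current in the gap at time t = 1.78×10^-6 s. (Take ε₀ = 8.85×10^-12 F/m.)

C = ε₀A/d = (8.85×10^-12)(0.0209)/(1.09×10^-3) = 1.697×10^-10 F, so τ = RC = 4.158×10^-6 s.
The conduction current is I(t) = (V₀/R) e^(−t/τ), and the displacement current between the plates equals it.
t/τ = 0.4281; I_d = (6.22/2.45×10^4) · e^(−0.4281) = (2.539×10^-4)(0.6517) = 1.65×10^-4 A.

1.65×10^-4 A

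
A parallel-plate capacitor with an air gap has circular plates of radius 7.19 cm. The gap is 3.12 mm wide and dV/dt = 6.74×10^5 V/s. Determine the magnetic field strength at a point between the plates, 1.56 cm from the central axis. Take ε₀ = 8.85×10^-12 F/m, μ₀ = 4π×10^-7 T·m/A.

I_d = C dV/dt with C = ε₀πR²/d = 4.607×10^-11 F, so I_d = (4.607×10^-11)(6.74×10^5) = 3.105×10^-5 A.
∮B·dl = μ₀ I_d,enc with I_d,enc = I_d r²/R² = 1.462×10^-6 A; so B = μ₀ I_d,enc/(2πr) = 1.87×10^-11 T.

1.87×10^-11 T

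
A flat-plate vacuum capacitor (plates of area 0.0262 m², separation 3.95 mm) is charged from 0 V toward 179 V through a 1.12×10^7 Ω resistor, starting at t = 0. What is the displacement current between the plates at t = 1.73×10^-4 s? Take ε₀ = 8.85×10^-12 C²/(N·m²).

1.23×10^-5 A

C = ε₀A/d = (8.85×10^-12)(0.0262)/(3.95×10^-3) = 5.870×10^-11 F, so τ = RC = 6.574×10^-4 s.
The conduction current is I(t) = (V₀/R) e^(−t/τ), and the displacement current between the plates equals it.
t/τ = 0.2632; I_d = (179/1.12×10^7) · e^(−0.2632) = (1.598×10^-5)(0.7686) = 1.23×10^-5 A.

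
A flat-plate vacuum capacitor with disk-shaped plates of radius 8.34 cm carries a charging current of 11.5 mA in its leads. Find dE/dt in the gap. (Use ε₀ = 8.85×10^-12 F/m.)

5.95×10^10 V/(m·s)

Charge continuity gives I_d = I = 0.0115 A between the plates.
Then dE/dt = I_d/(ε₀A) = 5.95×10^10 V/(m·s).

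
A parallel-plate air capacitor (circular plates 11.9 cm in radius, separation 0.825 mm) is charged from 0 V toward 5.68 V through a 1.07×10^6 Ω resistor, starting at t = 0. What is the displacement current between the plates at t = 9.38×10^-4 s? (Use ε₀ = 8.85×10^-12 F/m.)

With C = ε₀A/d = (8.85×10^-12)(0.04449)/(8.25×10^-4) = 4.773×10^-10 F, the time constant is τ = RC = 5.107×10^-4 s, so t/τ = 1.837 and e^(−t/τ) = 0.1593.
I_d = I_cond = (V₀/R) e^(−t/τ) = (5.308×10^-6)(0.1593) = 8.46×10^-7 A.

8.46×10^-7 A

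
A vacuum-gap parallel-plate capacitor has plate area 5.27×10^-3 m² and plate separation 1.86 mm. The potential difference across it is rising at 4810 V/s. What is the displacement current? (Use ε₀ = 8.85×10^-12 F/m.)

The displacement current equals the charging current C dV/dt. With C = ε₀A/d = (8.85×10^-12)(5.27×10^-3)/(1.86×10^-3) = 2.508×10^-11 F, I_d = (2.508×10^-11)(4810) = 1.21×10^-7 A.

1.21×10^-7 A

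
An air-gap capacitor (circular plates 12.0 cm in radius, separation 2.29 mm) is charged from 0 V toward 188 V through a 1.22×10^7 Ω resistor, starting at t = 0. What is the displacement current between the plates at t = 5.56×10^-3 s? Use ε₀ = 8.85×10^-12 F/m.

1.14×10^-6 A

C = ε₀A/d = (8.85×10^-12)(0.04524)/(2.29×10^-3) = 1.748×10^-10 F and τ = RC = 2.133×10^-3 s. I_d in the gap equals the RC charging current.
I_d(t) = (V₀/R) e^(−t/τ) = 1.541×10^-5 · e^(−2.607) = 1.14×10^-6 A.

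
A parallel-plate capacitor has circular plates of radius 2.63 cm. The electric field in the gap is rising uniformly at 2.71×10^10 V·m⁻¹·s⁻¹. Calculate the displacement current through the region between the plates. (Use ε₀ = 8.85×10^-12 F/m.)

I_d = ε₀ A (dE/dt) = (8.85×10^-12)(2.173×10^-3 m²)(2.71×10^10) = 5.21×10^-4 A.

5.21×10^-4 A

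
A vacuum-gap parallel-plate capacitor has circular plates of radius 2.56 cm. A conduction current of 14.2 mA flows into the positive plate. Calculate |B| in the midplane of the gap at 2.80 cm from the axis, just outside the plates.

By continuity the displacement current in the gap matches the conduction current: I_d = 0.0142 A.
Outside the plates the loop encloses all of I_d, so B·2πr = μ₀ I_d and B = 1.01×10^-7 T.

1.01×10^-7 T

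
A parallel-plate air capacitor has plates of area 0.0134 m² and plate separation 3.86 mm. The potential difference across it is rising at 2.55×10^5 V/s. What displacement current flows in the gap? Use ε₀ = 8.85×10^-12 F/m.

The field between the plates is E = V/d, so dE/dt = (2.55×10^5)/(3.86×10^-3 m) = 6.606×10^7 V/(m·s).
I_d = ε₀ A (dE/dt) = (8.85×10^-12)(0.0134)(6.606×10^7) = 7.83×10^-6 A.

7.83×10^-6 A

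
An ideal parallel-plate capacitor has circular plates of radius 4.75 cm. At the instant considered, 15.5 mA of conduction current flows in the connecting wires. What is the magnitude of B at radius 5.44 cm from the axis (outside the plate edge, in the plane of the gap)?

5.70×10^-8 T

No conduction current crosses the gap, so I_d there equals the 0.0155 A in the leads.
Outside the plates the loop encloses all of I_d, so B·2πr = μ₀ I_d and B = 5.70×10^-8 T.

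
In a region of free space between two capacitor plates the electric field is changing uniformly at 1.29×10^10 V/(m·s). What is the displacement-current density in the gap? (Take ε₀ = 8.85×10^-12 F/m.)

The displacement-current density is ε₀ ∂E/∂t = (8.85×10^-12)(1.29×10^10) = 0.114 A/m².

0.114 A/m²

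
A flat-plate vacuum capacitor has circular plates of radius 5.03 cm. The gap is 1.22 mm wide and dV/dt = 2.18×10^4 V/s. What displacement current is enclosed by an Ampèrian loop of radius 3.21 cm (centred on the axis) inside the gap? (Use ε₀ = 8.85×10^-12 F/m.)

5.12×10^-7 A

With E = V/d, dE/dt = 1.787×10^7 V/(m·s) and πR² = 7.949×10^-3 m², giving I_d = ε₀ πR² dE/dt = 1.257×10^-6 A.
The field is uniform, so I_d,enc = I_d (r/R)² = (1.257×10^-6)(3.21/5.03)² = 5.12×10^-7 A.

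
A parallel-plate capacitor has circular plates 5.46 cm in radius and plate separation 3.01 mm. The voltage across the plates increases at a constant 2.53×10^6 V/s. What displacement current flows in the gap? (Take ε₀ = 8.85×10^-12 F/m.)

The field between the plates is E = V/d, so dE/dt = (2.53×10^6)/(3.01×10^-3 m) = 8.405×10^8 V/(m·s).
I_d = ε₀ A (dE/dt) = (8.85×10^-12)(9.366×10^-3)(8.405×10^8) = 6.97×10^-5 A.

6.97×10^-5 A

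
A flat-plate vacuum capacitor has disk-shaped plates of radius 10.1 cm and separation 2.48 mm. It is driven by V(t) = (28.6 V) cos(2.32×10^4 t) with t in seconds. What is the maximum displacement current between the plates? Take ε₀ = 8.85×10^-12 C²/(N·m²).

7.59×10^-5 A

(dE/dt)_max = V₀ω/d = 2.675×10^8 V/(m·s); ω = 2.32×10^4 rad/s.
I_d,max = ε₀ A (dE/dt)_max = (8.85×10^-12)(0.03205)(2.675×10^8) = 7.59×10^-5 A.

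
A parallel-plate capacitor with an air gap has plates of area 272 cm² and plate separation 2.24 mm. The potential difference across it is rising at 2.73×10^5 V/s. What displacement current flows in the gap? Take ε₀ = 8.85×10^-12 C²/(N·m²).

2.93×10^-5 A

E = V/d so dE/dt = (dV/dt)/d = 1.219×10^8 V/(m·s), and I_d = ε₀ A dE/dt = (8.85×10^-12)(0.0272)(1.219×10^8) = 2.93×10^-5 A.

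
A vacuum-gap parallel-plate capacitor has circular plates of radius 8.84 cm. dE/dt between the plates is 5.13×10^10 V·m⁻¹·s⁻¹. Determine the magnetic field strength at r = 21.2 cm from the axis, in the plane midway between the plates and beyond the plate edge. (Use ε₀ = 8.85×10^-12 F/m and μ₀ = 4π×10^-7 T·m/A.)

I_d = ε₀ dΦ_E/dt = ε₀ πR² (dE/dt) = (8.85×10^-12)(0.02455)(5.13×10^10) = 0.01115 A through the full plate area.
Outside the plates the loop encloses all of I_d, so B·2πr = μ₀ I_d and B = 1.05×10^-8 T.

1.05×10^-8 T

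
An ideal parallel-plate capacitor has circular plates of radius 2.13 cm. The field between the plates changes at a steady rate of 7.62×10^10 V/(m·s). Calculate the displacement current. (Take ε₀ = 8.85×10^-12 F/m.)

9.61×10^-4 A

The displacement current is ε₀ times dΦ_E/dt = ε₀ A dE/dt = (8.85×10^-12)(1.425×10^-3)(7.62×10^10) = 9.61×10^-4 A.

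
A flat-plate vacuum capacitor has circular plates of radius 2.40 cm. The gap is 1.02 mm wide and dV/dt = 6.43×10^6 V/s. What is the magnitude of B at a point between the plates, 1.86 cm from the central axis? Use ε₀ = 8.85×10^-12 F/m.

6.52×10^-10 T

I_d = C dV/dt with C = ε₀πR²/d = 1.570×10^-11 F, so I_d = (1.570×10^-11)(6.43×10^6) = 1.010×10^-4 A.
∮B·dl = μ₀ I_d,enc with I_d,enc = I_d r²/R² = 6.066×10^-5 A; so B = μ₀ I_d,enc/(2πr) = 6.52×10^-10 T.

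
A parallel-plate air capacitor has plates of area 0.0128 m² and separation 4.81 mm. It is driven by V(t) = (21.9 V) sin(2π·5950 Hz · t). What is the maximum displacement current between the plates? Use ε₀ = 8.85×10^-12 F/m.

1.93×10^-5 A

The displacement current equals the conduction current C dV/dt, which peaks at C V₀ ω.
With C = ε₀A/d = (8.85×10^-12)(0.0128)/(4.81×10^-3) = 2.355×10^-11 F and ω = 2πf = 3.738×10^4 rad/s, I_d,max = (2.355×10^-11)(21.9)(3.738×10^4) = 1.93×10^-5 A.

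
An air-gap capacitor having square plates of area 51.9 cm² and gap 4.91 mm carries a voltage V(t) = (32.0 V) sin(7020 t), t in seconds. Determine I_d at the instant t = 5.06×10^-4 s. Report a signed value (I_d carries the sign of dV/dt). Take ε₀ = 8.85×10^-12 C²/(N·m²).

dE/dt = (V₀ω/d)·cos(ωt) with ωt = 3.55212 rad: (32.0)(7020)(-0.9169)/(4.91×10^-3) = -4.195×10^7 V/(m·s).
I_d = ε₀ A dE/dt = (8.85×10^-12)(5.19×10^-3)(-4.195×10^7) = -1.93×10^-6 A.

-1.93×10^-6 A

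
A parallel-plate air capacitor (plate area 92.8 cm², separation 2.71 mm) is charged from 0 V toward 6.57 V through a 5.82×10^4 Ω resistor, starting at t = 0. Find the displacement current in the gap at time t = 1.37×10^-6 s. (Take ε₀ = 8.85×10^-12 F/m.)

With C = ε₀A/d = (8.85×10^-12)(9.28×10^-3)/(2.71×10^-3) = 3.031×10^-11 F, the time constant is τ = RC = 1.764×10^-6 s, so t/τ = 0.7766 and e^(−t/τ) = 0.4600.
I_d = I_cond = (V₀/R) e^(−t/τ) = (1.129×10^-4)(0.4600) = 5.19×10^-5 A.

5.19×10^-5 A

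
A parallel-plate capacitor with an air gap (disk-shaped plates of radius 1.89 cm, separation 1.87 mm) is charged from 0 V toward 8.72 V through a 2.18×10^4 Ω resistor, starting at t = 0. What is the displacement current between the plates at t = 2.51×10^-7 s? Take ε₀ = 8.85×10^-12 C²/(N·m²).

C = ε₀A/d = (8.85×10^-12)(1.122×10^-3)/(1.87×10^-3) = 5.310×10^-12 F and τ = RC = 1.158×10^-7 s. I_d in the gap equals the RC charging current.
I_d(t) = (V₀/R) e^(−t/τ) = 4.000×10^-4 · e^(−2.168) = 4.58×10^-5 A.

4.58×10^-5 A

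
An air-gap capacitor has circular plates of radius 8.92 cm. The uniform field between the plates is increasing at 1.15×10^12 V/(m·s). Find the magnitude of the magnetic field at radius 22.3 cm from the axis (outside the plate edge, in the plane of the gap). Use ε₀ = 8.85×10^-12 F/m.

2.28×10^-7 T

Through the whole plate area (πR² = 0.02500 m²), I_d = ε₀ πR² dE/dt = 0.2544 A.
For r ≥ R the full I_d is enclosed: B = μ₀ I_d/(2πr) = (4π×10^-7)(0.2544)/(2π·0.223) = 2.28×10^-7 T.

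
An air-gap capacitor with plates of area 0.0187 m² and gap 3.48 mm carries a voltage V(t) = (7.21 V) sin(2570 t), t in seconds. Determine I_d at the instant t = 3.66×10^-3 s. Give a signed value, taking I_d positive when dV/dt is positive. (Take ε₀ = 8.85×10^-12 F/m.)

-8.81×10^-7 A

dE/dt = (V₀ω/d)·cos(ωt) with ωt = 9.4062 rad: (7.21)(2570)(-0.9998)/(3.48×10^-3) = -5.324×10^6 V/(m·s).
I_d = ε₀ A dE/dt = (8.85×10^-12)(0.0187)(-5.324×10^6) = -8.81×10^-7 A.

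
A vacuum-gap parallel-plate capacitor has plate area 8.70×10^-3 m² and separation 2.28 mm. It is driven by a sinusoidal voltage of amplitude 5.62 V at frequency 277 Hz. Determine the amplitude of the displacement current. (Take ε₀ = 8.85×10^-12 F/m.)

3.30×10^-7 A

C = ε₀A/d = (8.85×10^-12)(8.70×10^-3)/(2.28×10^-3) = 3.377×10^-11 F; ω = 2πf = 1740 rad/s.
I_d = C dV/dt, so |I_d|_max = C V₀ ω = (3.377×10^-11)(5.62)(1740) = 3.30×10^-7 A.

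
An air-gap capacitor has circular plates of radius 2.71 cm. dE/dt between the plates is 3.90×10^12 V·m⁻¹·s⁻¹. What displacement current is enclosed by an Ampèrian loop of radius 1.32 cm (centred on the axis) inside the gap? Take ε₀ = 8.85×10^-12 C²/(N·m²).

0.0189 A

Through the whole plate area (πR² = 2.307×10^-3 m²), I_d = ε₀ πR² dE/dt = 0.07963 A.
Since J_d is uniform, the enclosed fraction is (r/R)² = 0.2373, giving I_d,enc = 0.0189 A.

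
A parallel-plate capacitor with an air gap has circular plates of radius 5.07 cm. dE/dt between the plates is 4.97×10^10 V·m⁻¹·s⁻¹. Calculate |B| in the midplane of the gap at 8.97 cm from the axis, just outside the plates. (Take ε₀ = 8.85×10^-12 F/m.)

Total displacement current: I_d = ε₀(πR²)(dE/dt) = (8.85×10^-12)(8.075×10^-3)(4.97×10^10) = 3.552×10^-3 A.
With r > R the enclosed displacement current is the full I_d; B = μ₀ I_d / (2πr) = 7.92×10^-9 T.

7.92×10^-9 T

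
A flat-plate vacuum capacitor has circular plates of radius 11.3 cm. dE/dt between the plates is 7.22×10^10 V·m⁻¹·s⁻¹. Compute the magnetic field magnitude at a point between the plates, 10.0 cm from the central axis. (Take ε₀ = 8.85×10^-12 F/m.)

Total displacement current: I_d = ε₀(πR²)(dE/dt) = (8.85×10^-12)(0.04011)(7.22×10^10) = 0.02563 A.
For r < R the Ampère–Maxwell law gives B(2πr) = μ₀ I_d (r²/R²), so B = μ₀ I_d r/(2πR²) = (4π×10^-7)(0.02563)(0.100)/(2π·0.113²) = 4.01×10^-8 T.

4.01×10^-8 T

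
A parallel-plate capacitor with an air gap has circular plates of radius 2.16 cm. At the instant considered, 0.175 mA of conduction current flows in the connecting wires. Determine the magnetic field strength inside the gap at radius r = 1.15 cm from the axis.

8.63×10^-10 T

No conduction current crosses the gap, so I_d there equals the 1.75×10^-4 A in the leads.
∮B·dl = μ₀ I_d,enc with I_d,enc = I_d r²/R² = 4.961×10^-5 A; so B = μ₀ I_d,enc/(2πr) = 8.63×10^-10 T.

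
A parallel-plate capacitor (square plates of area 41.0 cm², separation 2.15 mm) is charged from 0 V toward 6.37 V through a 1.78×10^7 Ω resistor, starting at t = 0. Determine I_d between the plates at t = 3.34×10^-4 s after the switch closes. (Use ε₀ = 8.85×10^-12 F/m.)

1.18×10^-7 A

With C = ε₀A/d = (8.85×10^-12)(4.10×10^-3)/(2.15×10^-3) = 1.688×10^-11 F, the time constant is τ = RC = 3.005×10^-4 s, so t/τ = 1.111 and e^(−t/τ) = 0.3292.
I_d = I_cond = (V₀/R) e^(−t/τ) = (3.579×10^-7)(0.3292) = 1.18×10^-7 A.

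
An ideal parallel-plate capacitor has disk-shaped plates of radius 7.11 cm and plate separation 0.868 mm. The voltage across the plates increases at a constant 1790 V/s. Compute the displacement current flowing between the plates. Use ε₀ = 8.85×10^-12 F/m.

C = ε₀A/d = (8.85×10^-12)(0.01588)/(8.68×10^-4) = 1.619×10^-10 F.
I_d = C dV/dt = (1.619×10^-10)(1790) = 2.90×10^-7 A.

2.90×10^-7 A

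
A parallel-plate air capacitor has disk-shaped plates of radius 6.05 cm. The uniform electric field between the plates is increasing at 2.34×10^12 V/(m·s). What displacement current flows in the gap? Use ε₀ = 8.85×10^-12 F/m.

The displacement current is ε₀ times dΦ_E/dt = ε₀ A dE/dt = (8.85×10^-12)(0.01150)(2.34×10^12) = 0.238 A.

0.238 A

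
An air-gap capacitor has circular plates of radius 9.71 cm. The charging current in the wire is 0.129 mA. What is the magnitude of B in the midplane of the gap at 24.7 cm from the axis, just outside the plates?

1.04×10^-10 T

No conduction current crosses the gap, so I_d there equals the 1.29×10^-4 A in the leads.
For r ≥ R the full I_d is enclosed: B = μ₀ I_d/(2πr) = (4π×10^-7)(1.29×10^-4)/(2π·0.247) = 1.04×10^-10 T.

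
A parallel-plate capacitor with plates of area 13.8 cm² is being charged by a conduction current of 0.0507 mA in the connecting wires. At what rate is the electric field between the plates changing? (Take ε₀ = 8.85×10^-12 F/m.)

4.15×10^9 V/(m·s)

By continuity, I_d in the gap equals the 0.0507 mA flowing in the wire.
Then dE/dt = I_d/(ε₀A) = 4.15×10^9 V/(m·s).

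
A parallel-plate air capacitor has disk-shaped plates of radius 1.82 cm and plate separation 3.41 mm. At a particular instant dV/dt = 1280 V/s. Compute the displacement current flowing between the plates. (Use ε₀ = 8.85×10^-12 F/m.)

E = V/d so dE/dt = (dV/dt)/d = 3.754×10^5 V/(m·s), and I_d = ε₀ A dE/dt = (8.85×10^-12)(1.041×10^-3)(3.754×10^5) = 3.46×10^-9 A.

3.46×10^-9 A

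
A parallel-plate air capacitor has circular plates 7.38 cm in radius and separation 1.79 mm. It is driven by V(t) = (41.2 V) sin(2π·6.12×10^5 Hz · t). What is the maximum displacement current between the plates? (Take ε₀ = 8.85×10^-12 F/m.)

C = ε₀A/d = (8.85×10^-12)(0.01711)/(1.79×10^-3) = 8.459×10^-11 F; ω = 2πf = 3.845×10^6 rad/s.
I_d = C dV/dt, so |I_d|_max = C V₀ ω = (8.459×10^-11)(41.2)(3.845×10^6) = 0.0134 A.

0.0134 A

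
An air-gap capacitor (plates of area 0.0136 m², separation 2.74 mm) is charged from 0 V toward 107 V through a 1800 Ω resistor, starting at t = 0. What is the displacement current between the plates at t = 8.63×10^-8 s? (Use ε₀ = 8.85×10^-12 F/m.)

With C = ε₀A/d = (8.85×10^-12)(0.0136)/(2.74×10^-3) = 4.393×10^-11 F, the time constant is τ = RC = 7.907×10^-8 s, so t/τ = 1.091 and e^(−t/τ) = 0.3359.
I_d = I_cond = (V₀/R) e^(−t/τ) = (0.05944)(0.3359) = 0.0200 A.

0.0200 A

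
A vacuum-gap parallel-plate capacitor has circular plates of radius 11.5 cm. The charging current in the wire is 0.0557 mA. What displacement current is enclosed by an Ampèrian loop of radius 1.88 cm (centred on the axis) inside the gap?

No conduction current crosses the gap, so I_d there equals the 5.57×10^-5 A in the leads.
Since J_d is uniform, the enclosed fraction is (r/R)² = 0.02673, giving I_d,enc = 1.49×10^-6 A.

1.49×10^-6 A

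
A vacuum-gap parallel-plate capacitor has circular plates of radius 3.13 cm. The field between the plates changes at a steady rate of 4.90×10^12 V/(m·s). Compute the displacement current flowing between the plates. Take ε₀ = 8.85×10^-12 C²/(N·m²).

0.133 A

The displacement current is ε₀ times dΦ_E/dt = ε₀ A dE/dt = (8.85×10^-12)(3.078×10^-3)(4.90×10^12) = 0.133 A.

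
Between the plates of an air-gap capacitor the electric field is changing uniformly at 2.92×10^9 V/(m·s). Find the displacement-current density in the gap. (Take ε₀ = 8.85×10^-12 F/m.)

J_d = ε₀ dE/dt = (8.85×10^-12)(2.92×10^9) = 0.0258 A/m².

0.0258 A/m²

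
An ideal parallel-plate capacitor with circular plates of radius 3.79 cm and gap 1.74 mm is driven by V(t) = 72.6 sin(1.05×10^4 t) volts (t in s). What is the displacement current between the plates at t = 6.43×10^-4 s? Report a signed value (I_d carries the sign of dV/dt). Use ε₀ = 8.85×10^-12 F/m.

1.56×10^-5 A

dV/dt = (72.6)(1.05×10^4)·cos(6.7515) = 6.802×10^5 V/s.
I_d = C dV/dt with C = ε₀A/d = (8.85×10^-12)(4.513×10^-3)/(1.74×10^-3) = 2.295×10^-11 F, so I_d = (2.295×10^-11)(6.802×10^5) = 1.56×10^-5 A.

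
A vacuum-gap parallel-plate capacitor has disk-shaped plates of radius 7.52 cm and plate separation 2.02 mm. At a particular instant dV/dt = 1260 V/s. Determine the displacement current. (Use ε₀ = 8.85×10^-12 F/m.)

The displacement current equals the charging current C dV/dt. With C = ε₀A/d = (8.85×10^-12)(0.01777)/(2.02×10^-3) = 7.785×10^-11 F, I_d = (7.785×10^-11)(1260) = 9.81×10^-8 A.

9.81×10^-8 A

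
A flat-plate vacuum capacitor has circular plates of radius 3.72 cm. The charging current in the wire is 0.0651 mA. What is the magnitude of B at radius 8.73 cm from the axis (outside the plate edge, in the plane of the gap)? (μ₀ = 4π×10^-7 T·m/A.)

1.49×10^-10 T

By continuity the displacement current in the gap matches the conduction current: I_d = 6.51×10^-5 A.
Outside the plates the loop encloses all of I_d, so B·2πr = μ₀ I_d and B = 1.49×10^-10 T.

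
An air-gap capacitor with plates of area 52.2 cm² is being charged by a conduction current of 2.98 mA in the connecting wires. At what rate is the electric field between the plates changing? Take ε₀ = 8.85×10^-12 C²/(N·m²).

By continuity, I_d in the gap equals the 2.98 mA flowing in the wire.
Since I_d = ε₀ A dE/dt, dE/dt = I_d/(ε₀A) = (2.98×10^-3)/((8.85×10^-12)(5.22×10^-3)) = 6.45×10^10 V/(m·s).

6.45×10^10 V/(m·s)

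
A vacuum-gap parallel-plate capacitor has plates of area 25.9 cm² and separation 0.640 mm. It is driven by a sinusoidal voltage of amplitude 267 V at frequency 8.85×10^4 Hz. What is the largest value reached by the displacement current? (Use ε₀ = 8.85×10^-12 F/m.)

5.32×10^-3 A

(dE/dt)_max = V₀ω/d = 2.320×10^11 V/(m·s); ω = 2πf = 5.561×10^5 rad/s.
I_d,max = ε₀ A (dE/dt)_max = (8.85×10^-12)(2.59×10^-3)(2.320×10^11) = 5.32×10^-3 A.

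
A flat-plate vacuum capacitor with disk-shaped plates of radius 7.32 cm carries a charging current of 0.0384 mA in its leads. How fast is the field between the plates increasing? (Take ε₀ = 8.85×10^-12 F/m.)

2.58×10^8 V/(m·s)

Charge continuity gives I_d = I = 3.84×10^-5 A between the plates.
Inverting I_d = ε₀ A dE/dt gives dE/dt = 3.84×10^-5 / (8.85×10^-12 · 0.01683) = 2.58×10^8 V/(m·s).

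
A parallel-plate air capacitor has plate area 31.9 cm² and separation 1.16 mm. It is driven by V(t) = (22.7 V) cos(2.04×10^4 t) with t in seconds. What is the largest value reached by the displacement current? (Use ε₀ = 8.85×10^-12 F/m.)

C = ε₀A/d = (8.85×10^-12)(3.19×10^-3)/(1.16×10^-3) = 2.434×10^-11 F; ω = 2.04×10^4 rad/s.
I_d = C dV/dt, so |I_d|_max = C V₀ ω = (2.434×10^-11)(22.7)(2.04×10^4) = 1.13×10^-5 A.

1.13×10^-5 A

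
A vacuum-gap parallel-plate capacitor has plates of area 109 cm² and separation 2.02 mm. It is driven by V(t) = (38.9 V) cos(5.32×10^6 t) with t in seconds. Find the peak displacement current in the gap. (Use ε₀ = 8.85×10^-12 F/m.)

9.88×10^-3 A

The displacement current equals the conduction current C dV/dt, which peaks at C V₀ ω.
With C = ε₀A/d = (8.85×10^-12)(0.0109)/(2.02×10^-3) = 4.775×10^-11 F and ω = 5.32×10^6 rad/s, I_d,max = (4.775×10^-11)(38.9)(5.32×10^6) = 9.88×10^-3 A.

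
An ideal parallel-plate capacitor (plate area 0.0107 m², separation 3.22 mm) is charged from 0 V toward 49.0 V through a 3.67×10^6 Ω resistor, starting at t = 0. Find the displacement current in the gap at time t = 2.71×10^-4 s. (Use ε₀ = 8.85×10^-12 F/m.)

1.08×10^-6 A

C = ε₀A/d = (8.85×10^-12)(0.0107)/(3.22×10^-3) = 2.941×10^-11 F, so τ = RC = 1.079×10^-4 s.
The conduction current is I(t) = (V₀/R) e^(−t/τ), and the displacement current between the plates equals it.
t/τ = 2.512; I_d = (49.0/3.67×10^6) · e^(−2.512) = (1.335×10^-5)(0.08111) = 1.08×10^-6 A.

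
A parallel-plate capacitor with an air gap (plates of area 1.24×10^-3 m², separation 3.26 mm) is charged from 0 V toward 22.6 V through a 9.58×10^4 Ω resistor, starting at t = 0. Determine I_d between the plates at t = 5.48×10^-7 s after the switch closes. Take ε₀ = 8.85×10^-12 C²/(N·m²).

4.31×10^-5 A

C = ε₀A/d = (8.85×10^-12)(1.24×10^-3)/(3.26×10^-3) = 3.366×10^-12 F, so τ = RC = 3.225×10^-7 s.
The conduction current is I(t) = (V₀/R) e^(−t/τ), and the displacement current between the plates equals it.
t/τ = 1.699; I_d = (22.6/9.58×10^4) · e^(−1.699) = (2.359×10^-4)(0.1829) = 4.31×10^-5 A.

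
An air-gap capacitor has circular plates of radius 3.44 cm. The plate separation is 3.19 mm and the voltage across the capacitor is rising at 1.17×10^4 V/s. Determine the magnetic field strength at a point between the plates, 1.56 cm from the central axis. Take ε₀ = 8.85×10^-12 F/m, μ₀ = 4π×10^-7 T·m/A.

With E = V/d, dE/dt = 3.668×10^6 V/(m·s) and πR² = 3.718×10^-3 m², giving I_d = ε₀ πR² dE/dt = 1.207×10^-7 A.
For r < R the Ampère–Maxwell law gives B(2πr) = μ₀ I_d (r²/R²), so B = μ₀ I_d r/(2πR²) = (4π×10^-7)(1.207×10^-7)(0.0156)/(2π·0.0344²) = 3.18×10^-13 T.

3.18×10^-13 T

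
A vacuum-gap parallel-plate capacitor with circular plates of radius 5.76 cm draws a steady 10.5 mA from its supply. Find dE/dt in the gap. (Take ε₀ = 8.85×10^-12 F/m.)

Charge continuity gives I_d = I = 0.0105 A between the plates.
Inverting I_d = ε₀ A dE/dt gives dE/dt = 0.0105 / (8.85×10^-12 · 0.01042) = 1.14×10^11 V/(m·s).

1.14×10^11 V/(m·s)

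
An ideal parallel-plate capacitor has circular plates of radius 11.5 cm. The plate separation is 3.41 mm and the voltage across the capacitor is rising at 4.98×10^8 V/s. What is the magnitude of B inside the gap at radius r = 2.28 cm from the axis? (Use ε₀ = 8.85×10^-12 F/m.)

1.85×10^-8 T

dE/dt = (dV/dt)/d = 1.460×10^11 V/(m·s); I_d = ε₀(πR²)(dE/dt) = (8.85×10^-12)(0.04155)(1.460×10^11) = 0.05369 A.
An Ampèrian loop of radius r encloses a fraction (r/R)² of I_d. Then B·2πr = μ₀ I_d (r/R)², giving B = μ₀ I_d r/(2πR²) = 1.85×10^-8 T.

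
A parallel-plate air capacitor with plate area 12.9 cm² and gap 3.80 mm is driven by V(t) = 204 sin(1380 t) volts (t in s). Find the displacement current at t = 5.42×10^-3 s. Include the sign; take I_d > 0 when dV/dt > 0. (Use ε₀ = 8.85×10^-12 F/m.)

C = ε₀A/d = (8.85×10^-12)(1.29×10^-3)/(3.80×10^-3) = 3.004×10^-12 F. dV/dt = V₀ω·cos(ωt); at ωt = 7.4796 rad this factor is 0.3657.
I_d = C dV/dt = (3.004×10^-12)(204)(1380)(0.3657) = 3.09×10^-7 A.

3.09×10^-7 A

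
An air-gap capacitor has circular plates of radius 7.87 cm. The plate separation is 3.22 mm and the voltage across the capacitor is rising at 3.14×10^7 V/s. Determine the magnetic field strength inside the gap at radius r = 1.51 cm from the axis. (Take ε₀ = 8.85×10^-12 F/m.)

I_d = C dV/dt with C = ε₀πR²/d = 5.348×10^-11 F, so I_d = (5.348×10^-11)(3.14×10^7) = 1.679×10^-3 A.
∮B·dl = μ₀ I_d,enc with I_d,enc = I_d r²/R² = 6.181×10^-5 A; so B = μ₀ I_d,enc/(2πr) = 8.19×10^-10 T.

8.19×10^-10 T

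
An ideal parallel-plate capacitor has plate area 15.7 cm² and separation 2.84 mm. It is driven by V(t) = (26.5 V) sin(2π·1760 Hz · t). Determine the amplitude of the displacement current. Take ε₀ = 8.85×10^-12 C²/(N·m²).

1.43×10^-6 A

The displacement current equals the conduction current C dV/dt, which peaks at C V₀ ω.
With C = ε₀A/d = (8.85×10^-12)(1.57×10^-3)/(2.84×10^-3) = 4.892×10^-12 F and ω = 2πf = 1.106×10^4 rad/s, I_d,max = (4.892×10^-12)(26.5)(1.106×10^4) = 1.43×10^-6 A.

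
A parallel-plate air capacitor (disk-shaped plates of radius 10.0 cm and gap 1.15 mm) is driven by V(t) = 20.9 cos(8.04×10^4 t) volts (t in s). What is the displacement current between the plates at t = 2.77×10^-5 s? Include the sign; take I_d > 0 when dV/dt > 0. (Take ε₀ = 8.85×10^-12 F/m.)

dV/dt = (20.9)(8.04×10^4)·−sin(2.22708) = -1.331×10^6 V/s.
I_d = C dV/dt with C = ε₀A/d = (8.85×10^-12)(0.03142)/(1.15×10^-3) = 2.418×10^-10 F, so I_d = (2.418×10^-10)(-1.331×10^6) = -3.22×10^-4 A.

-3.22×10^-4 A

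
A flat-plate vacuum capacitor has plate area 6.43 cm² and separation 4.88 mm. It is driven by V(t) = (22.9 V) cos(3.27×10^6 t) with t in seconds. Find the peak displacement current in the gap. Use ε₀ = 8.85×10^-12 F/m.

(dE/dt)_max = V₀ω/d = 1.534×10^10 V/(m·s); ω = 3.27×10^6 rad/s.
I_d,max = ε₀ A (dE/dt)_max = (8.85×10^-12)(6.43×10^-4)(1.534×10^10) = 8.73×10^-5 A.

8.73×10^-5 A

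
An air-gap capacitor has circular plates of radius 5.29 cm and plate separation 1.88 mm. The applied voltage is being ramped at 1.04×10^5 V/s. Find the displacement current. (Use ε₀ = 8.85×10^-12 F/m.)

4.30×10^-6 A

E = V/d so dE/dt = (dV/dt)/d = 5.532×10^7 V/(m·s), and I_d = ε₀ A dE/dt = (8.85×10^-12)(8.791×10^-3)(5.532×10^7) = 4.30×10^-6 A.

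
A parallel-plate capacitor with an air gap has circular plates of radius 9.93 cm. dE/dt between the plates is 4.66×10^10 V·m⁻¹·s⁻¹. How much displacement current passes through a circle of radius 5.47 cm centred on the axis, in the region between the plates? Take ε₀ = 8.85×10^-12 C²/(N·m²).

3.88×10^-3 A

Through the whole plate area (πR² = 0.03098 m²), I_d = ε₀ πR² dE/dt = 0.01278 A.
Since J_d is uniform, the enclosed fraction is (r/R)² = 0.3034, giving I_d,enc = 3.88×10^-3 A.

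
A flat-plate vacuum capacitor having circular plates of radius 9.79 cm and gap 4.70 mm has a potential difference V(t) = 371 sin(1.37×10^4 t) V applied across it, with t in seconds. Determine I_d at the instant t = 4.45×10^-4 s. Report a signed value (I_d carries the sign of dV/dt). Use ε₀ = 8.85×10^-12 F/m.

dV/dt = (371)(1.37×10^4)·cos(6.0965) = 4.994×10^6 V/s.
I_d = C dV/dt with C = ε₀A/d = (8.85×10^-12)(0.03011)/(4.70×10^-3) = 5.670×10^-11 F, so I_d = (5.670×10^-11)(4.994×10^6) = 2.83×10^-4 A.

2.83×10^-4 A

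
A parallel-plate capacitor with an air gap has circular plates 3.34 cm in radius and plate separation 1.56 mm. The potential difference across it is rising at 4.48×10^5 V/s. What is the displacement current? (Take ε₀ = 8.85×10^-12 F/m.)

The field between the plates is E = V/d, so dE/dt = (4.48×10^5)/(1.56×10^-3 m) = 2.872×10^8 V/(m·s).
I_d = ε₀ A (dE/dt) = (8.85×10^-12)(3.505×10^-3)(2.872×10^8) = 8.91×10^-6 A.

8.91×10^-6 A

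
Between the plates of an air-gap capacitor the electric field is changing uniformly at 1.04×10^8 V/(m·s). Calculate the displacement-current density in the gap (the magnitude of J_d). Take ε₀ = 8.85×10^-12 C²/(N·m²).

9.20×10^-4 A/m²

J_d = ε₀ dE/dt = (8.85×10^-12)(1.04×10^8) = 9.20×10^-4 A/m².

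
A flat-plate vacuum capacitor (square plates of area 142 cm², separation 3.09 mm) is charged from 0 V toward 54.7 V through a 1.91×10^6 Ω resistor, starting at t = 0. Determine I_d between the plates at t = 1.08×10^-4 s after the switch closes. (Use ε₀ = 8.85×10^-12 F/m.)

7.13×10^-6 A

C = ε₀A/d = (8.85×10^-12)(0.0142)/(3.09×10^-3) = 4.067×10^-11 F, so τ = RC = 7.768×10^-5 s.
The conduction current is I(t) = (V₀/R) e^(−t/τ), and the displacement current between the plates equals it.
t/τ = 1.390; I_d = (54.7/1.91×10^6) · e^(−1.390) = (2.864×10^-5)(0.2491) = 7.13×10^-6 A.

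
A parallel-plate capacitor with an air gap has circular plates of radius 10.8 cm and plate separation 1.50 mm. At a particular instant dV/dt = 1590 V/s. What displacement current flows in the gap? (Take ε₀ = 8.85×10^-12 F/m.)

3.44×10^-7 A

C = ε₀A/d = (8.85×10^-12)(0.03664)/(1.50×10^-3) = 2.162×10^-10 F.
I_d = C dV/dt = (2.162×10^-10)(1590) = 3.44×10^-7 A.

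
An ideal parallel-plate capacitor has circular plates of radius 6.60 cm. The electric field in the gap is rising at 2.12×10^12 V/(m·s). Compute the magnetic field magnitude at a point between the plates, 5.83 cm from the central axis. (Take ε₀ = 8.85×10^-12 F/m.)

I_d = ε₀ dΦ_E/dt = ε₀ πR² (dE/dt) = (8.85×10^-12)(0.01368)(2.12×10^12) = 0.2567 A through the full plate area.
∮B·dl = μ₀ I_d,enc with I_d,enc = I_d r²/R² = 0.2003 A; so B = μ₀ I_d,enc/(2πr) = 6.87×10^-7 T.

6.87×10^-7 T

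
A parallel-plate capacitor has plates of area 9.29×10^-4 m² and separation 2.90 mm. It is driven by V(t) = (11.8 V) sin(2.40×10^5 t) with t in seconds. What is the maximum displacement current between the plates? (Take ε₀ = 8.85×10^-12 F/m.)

C = ε₀A/d = (8.85×10^-12)(9.29×10^-4)/(2.90×10^-3) = 2.835×10^-12 F; ω = 2.40×10^5 rad/s.
I_d = C dV/dt, so |I_d|_max = C V₀ ω = (2.835×10^-12)(11.8)(2.40×10^5) = 8.03×10^-6 A.

8.03×10^-6 A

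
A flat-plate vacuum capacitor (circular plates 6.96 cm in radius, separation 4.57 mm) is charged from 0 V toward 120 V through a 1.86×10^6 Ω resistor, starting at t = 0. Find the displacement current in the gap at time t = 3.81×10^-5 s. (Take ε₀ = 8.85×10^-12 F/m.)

3.22×10^-5 A

With C = ε₀A/d = (8.85×10^-12)(0.01522)/(4.57×10^-3) = 2.947×10^-11 F, the time constant is τ = RC = 5.481×10^-5 s, so t/τ = 0.6951 and e^(−t/τ) = 0.4990.
I_d = I_cond = (V₀/R) e^(−t/τ) = (6.452×10^-5)(0.4990) = 3.22×10^-5 A.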